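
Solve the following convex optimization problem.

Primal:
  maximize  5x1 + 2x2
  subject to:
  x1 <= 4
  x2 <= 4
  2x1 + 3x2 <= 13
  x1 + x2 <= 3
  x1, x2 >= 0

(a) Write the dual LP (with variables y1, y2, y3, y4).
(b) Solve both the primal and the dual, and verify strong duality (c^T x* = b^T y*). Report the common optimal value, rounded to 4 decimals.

The standard primal-dual pair for 'max c^T x s.t. A x <= b, x >= 0' is:
  Dual:  min b^T y  s.t.  A^T y >= c,  y >= 0.

So the dual LP is:
  minimize  4y1 + 4y2 + 13y3 + 3y4
  subject to:
    y1 + 2y3 + y4 >= 5
    y2 + 3y3 + y4 >= 2
    y1, y2, y3, y4 >= 0

Solving the primal: x* = (3, 0).
  primal value c^T x* = 15.
Solving the dual: y* = (0, 0, 0, 5).
  dual value b^T y* = 15.
Strong duality: c^T x* = b^T y*. Confirmed.

15


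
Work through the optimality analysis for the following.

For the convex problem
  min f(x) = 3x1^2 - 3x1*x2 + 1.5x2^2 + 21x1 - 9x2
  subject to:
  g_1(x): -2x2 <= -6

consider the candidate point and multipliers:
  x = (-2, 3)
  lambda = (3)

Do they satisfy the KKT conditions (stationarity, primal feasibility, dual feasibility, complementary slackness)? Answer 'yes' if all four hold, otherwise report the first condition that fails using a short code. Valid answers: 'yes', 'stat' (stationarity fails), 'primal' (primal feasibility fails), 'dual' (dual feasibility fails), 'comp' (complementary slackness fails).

Gradient of f: grad f(x) = Q x + c = (0, 6)
Constraint values g_i(x) = a_i^T x - b_i:
  g_1((-2, 3)) = 0
Stationarity residual: grad f(x) + sum_i lambda_i a_i = (0, 0)
  -> stationarity OK
Primal feasibility (all g_i <= 0): OK
Dual feasibility (all lambda_i >= 0): OK
Complementary slackness (lambda_i * g_i(x) = 0 for all i): OK

Verdict: yes, KKT holds.

yes


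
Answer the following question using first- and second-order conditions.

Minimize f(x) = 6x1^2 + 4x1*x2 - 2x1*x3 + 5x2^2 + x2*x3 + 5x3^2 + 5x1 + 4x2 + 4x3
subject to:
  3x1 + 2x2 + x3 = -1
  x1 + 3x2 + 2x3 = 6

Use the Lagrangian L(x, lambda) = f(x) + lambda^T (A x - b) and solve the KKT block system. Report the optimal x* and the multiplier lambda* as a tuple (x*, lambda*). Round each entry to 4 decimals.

Form the Lagrangian:
  L(x, lambda) = (1/2) x^T Q x + c^T x + lambda^T (A x - b)
Stationarity (grad_x L = 0): Q x + c + A^T lambda = 0.
Primal feasibility: A x = b.

This gives the KKT block system:
  [ Q   A^T ] [ x     ]   [-c ]
  [ A    0  ] [ lambda ] = [ b ]

Solving the linear system:
  x*      = (-2.0684, 2.342, 0.5212)
  lambda* = (7.7362, -11.7134)
  f(x*)   = 39.5635

x* = (-2.0684, 2.342, 0.5212), lambda* = (7.7362, -11.7134)


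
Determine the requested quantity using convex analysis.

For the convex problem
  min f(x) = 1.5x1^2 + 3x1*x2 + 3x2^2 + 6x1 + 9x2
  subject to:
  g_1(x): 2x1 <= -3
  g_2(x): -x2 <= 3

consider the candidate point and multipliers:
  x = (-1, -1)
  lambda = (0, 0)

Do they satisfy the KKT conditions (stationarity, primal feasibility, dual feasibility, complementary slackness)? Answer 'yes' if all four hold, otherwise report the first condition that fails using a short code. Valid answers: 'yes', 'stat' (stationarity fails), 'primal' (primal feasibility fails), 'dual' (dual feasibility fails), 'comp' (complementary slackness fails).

Gradient of f: grad f(x) = Q x + c = (0, 0)
Constraint values g_i(x) = a_i^T x - b_i:
  g_1((-1, -1)) = 1
  g_2((-1, -1)) = -2
Stationarity residual: grad f(x) + sum_i lambda_i a_i = (0, 0)
  -> stationarity OK
Primal feasibility (all g_i <= 0): FAILS
Dual feasibility (all lambda_i >= 0): OK
Complementary slackness (lambda_i * g_i(x) = 0 for all i): OK

Verdict: the first failing condition is primal_feasibility -> primal.

primal


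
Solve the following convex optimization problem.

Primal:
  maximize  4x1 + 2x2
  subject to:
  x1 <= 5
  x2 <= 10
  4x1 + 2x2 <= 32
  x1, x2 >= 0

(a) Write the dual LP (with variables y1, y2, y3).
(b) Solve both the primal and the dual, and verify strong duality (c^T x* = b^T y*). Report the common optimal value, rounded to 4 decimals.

The standard primal-dual pair for 'max c^T x s.t. A x <= b, x >= 0' is:
  Dual:  min b^T y  s.t.  A^T y >= c,  y >= 0.

So the dual LP is:
  minimize  5y1 + 10y2 + 32y3
  subject to:
    y1 + 4y3 >= 4
    y2 + 2y3 >= 2
    y1, y2, y3 >= 0

Solving the primal: x* = (3, 10).
  primal value c^T x* = 32.
Solving the dual: y* = (0, 0, 1).
  dual value b^T y* = 32.
Strong duality: c^T x* = b^T y*. Confirmed.

32


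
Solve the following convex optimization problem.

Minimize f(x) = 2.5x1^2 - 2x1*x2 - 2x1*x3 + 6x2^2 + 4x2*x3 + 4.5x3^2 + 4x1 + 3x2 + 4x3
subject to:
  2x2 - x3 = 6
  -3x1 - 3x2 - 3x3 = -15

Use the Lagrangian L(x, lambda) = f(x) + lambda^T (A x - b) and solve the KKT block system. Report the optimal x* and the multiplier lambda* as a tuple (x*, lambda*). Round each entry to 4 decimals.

Form the Lagrangian:
  L(x, lambda) = (1/2) x^T Q x + c^T x + lambda^T (A x - b)
Stationarity (grad_x L = 0): Q x + c + A^T lambda = 0.
Primal feasibility: A x = b.

This gives the KKT block system:
  [ Q   A^T ] [ x     ]   [-c ]
  [ A    0  ] [ lambda ] = [ b ]

Solving the linear system:
  x*      = (2.7241, 2.7586, -0.4828)
  lambda* = (-7.8276, 4.3563)
  f(x*)   = 64.7759

x* = (2.7241, 2.7586, -0.4828), lambda* = (-7.8276, 4.3563)


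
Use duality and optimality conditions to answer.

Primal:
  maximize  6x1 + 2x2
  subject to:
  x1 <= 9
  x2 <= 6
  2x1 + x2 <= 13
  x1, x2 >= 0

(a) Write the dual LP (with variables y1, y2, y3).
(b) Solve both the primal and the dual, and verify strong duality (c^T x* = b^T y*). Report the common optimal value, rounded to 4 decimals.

The standard primal-dual pair for 'max c^T x s.t. A x <= b, x >= 0' is:
  Dual:  min b^T y  s.t.  A^T y >= c,  y >= 0.

So the dual LP is:
  minimize  9y1 + 6y2 + 13y3
  subject to:
    y1 + 2y3 >= 6
    y2 + y3 >= 2
    y1, y2, y3 >= 0

Solving the primal: x* = (6.5, 0).
  primal value c^T x* = 39.
Solving the dual: y* = (0, 0, 3).
  dual value b^T y* = 39.
Strong duality: c^T x* = b^T y*. Confirmed.

39


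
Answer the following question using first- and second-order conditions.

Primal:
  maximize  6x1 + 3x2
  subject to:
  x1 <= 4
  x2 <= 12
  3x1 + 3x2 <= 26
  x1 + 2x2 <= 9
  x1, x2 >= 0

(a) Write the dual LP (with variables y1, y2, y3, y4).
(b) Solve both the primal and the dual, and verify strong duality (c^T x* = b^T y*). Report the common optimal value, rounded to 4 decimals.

The standard primal-dual pair for 'max c^T x s.t. A x <= b, x >= 0' is:
  Dual:  min b^T y  s.t.  A^T y >= c,  y >= 0.

So the dual LP is:
  minimize  4y1 + 12y2 + 26y3 + 9y4
  subject to:
    y1 + 3y3 + y4 >= 6
    y2 + 3y3 + 2y4 >= 3
    y1, y2, y3, y4 >= 0

Solving the primal: x* = (4, 2.5).
  primal value c^T x* = 31.5.
Solving the dual: y* = (4.5, 0, 0, 1.5).
  dual value b^T y* = 31.5.
Strong duality: c^T x* = b^T y*. Confirmed.

31.5


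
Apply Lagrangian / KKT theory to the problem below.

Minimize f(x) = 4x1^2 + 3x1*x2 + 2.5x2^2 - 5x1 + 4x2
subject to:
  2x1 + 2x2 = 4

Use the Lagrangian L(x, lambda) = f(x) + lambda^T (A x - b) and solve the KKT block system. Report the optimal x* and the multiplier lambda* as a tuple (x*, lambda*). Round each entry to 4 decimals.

Form the Lagrangian:
  L(x, lambda) = (1/2) x^T Q x + c^T x + lambda^T (A x - b)
Stationarity (grad_x L = 0): Q x + c + A^T lambda = 0.
Primal feasibility: A x = b.

This gives the KKT block system:
  [ Q   A^T ] [ x     ]   [-c ]
  [ A    0  ] [ lambda ] = [ b ]

Solving the linear system:
  x*      = (1.8571, 0.1429)
  lambda* = (-5.1429)
  f(x*)   = 5.9286

x* = (1.8571, 0.1429), lambda* = (-5.1429)


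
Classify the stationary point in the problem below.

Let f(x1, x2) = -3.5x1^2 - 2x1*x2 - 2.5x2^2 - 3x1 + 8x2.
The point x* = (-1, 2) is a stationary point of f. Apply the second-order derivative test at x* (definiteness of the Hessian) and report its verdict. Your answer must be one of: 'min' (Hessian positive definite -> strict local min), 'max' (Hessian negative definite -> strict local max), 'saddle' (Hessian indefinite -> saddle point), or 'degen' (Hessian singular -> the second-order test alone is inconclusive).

Compute the Hessian H = grad^2 f:
  H = [[-7, -2], [-2, -5]]
Verify stationarity: grad f(x*) = H x* + g = (0, 0).
Eigenvalues of H: -8.2361, -3.7639.
Both eigenvalues < 0, so H is negative definite -> x* is a strict local max.

max


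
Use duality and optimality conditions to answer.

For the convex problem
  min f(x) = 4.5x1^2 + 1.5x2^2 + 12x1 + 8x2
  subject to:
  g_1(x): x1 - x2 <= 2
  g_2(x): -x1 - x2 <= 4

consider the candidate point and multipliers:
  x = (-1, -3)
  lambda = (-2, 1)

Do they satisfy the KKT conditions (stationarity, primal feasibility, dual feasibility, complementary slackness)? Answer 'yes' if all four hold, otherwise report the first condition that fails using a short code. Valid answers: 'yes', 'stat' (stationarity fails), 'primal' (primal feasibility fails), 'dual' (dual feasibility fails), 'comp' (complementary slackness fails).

Gradient of f: grad f(x) = Q x + c = (3, -1)
Constraint values g_i(x) = a_i^T x - b_i:
  g_1((-1, -3)) = 0
  g_2((-1, -3)) = 0
Stationarity residual: grad f(x) + sum_i lambda_i a_i = (0, 0)
  -> stationarity OK
Primal feasibility (all g_i <= 0): OK
Dual feasibility (all lambda_i >= 0): FAILS
Complementary slackness (lambda_i * g_i(x) = 0 for all i): OK

Verdict: the first failing condition is dual_feasibility -> dual.

dual


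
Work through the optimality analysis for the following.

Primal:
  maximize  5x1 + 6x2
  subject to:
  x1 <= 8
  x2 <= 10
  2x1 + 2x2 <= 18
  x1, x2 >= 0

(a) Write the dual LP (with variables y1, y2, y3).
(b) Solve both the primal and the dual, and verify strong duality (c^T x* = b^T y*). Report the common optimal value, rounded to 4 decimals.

The standard primal-dual pair for 'max c^T x s.t. A x <= b, x >= 0' is:
  Dual:  min b^T y  s.t.  A^T y >= c,  y >= 0.

So the dual LP is:
  minimize  8y1 + 10y2 + 18y3
  subject to:
    y1 + 2y3 >= 5
    y2 + 2y3 >= 6
    y1, y2, y3 >= 0

Solving the primal: x* = (0, 9).
  primal value c^T x* = 54.
Solving the dual: y* = (0, 0, 3).
  dual value b^T y* = 54.
Strong duality: c^T x* = b^T y*. Confirmed.

54


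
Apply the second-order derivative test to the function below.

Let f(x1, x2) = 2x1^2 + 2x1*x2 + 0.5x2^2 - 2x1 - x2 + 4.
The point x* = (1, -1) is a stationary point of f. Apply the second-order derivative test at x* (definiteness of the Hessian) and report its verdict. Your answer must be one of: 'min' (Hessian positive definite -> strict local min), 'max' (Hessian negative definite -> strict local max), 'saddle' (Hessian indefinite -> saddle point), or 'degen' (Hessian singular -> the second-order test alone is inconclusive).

Compute the Hessian H = grad^2 f:
  H = [[4, 2], [2, 1]]
Verify stationarity: grad f(x*) = H x* + g = (0, 0).
Eigenvalues of H: 0, 5.
H has a zero eigenvalue (singular; positive semidefinite but not definite), so H is neither positive definite, negative definite, nor indefinite. The second-order test alone is inconclusive -> degen.
(Indeed, f is constant along the null direction of H through x*, so x* is not a strict local extremum.)

degen


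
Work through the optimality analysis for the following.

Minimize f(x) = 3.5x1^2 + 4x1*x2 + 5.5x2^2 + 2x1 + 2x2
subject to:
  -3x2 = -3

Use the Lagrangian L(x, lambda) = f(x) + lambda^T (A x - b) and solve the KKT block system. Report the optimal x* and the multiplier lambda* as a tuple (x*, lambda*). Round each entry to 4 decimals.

Form the Lagrangian:
  L(x, lambda) = (1/2) x^T Q x + c^T x + lambda^T (A x - b)
Stationarity (grad_x L = 0): Q x + c + A^T lambda = 0.
Primal feasibility: A x = b.

This gives the KKT block system:
  [ Q   A^T ] [ x     ]   [-c ]
  [ A    0  ] [ lambda ] = [ b ]

Solving the linear system:
  x*      = (-0.8571, 1)
  lambda* = (3.1905)
  f(x*)   = 4.9286

x* = (-0.8571, 1), lambda* = (3.1905)


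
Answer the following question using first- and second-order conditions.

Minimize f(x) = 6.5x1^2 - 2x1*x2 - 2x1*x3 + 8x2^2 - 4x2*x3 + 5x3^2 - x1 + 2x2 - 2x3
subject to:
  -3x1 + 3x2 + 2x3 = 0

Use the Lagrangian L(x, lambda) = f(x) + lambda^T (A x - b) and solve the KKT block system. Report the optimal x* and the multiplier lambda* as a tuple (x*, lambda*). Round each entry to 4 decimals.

Form the Lagrangian:
  L(x, lambda) = (1/2) x^T Q x + c^T x + lambda^T (A x - b)
Stationarity (grad_x L = 0): Q x + c + A^T lambda = 0.
Primal feasibility: A x = b.

This gives the KKT block system:
  [ Q   A^T ] [ x     ]   [-c ]
  [ A    0  ] [ lambda ] = [ b ]

Solving the linear system:
  x*      = (0.0879, -0.0511, 0.2086)
  lambda* = (-0.0573)
  f(x*)   = -0.3037

x* = (0.0879, -0.0511, 0.2086), lambda* = (-0.0573)


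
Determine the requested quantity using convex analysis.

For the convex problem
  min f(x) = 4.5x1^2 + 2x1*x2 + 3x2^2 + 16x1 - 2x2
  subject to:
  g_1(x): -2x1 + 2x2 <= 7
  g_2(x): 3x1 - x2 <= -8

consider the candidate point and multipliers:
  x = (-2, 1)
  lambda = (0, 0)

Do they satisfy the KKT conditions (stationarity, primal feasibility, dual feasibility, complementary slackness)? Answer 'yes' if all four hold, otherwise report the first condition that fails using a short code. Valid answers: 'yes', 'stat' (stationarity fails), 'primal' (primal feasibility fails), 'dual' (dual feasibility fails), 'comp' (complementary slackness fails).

Gradient of f: grad f(x) = Q x + c = (0, 0)
Constraint values g_i(x) = a_i^T x - b_i:
  g_1((-2, 1)) = -1
  g_2((-2, 1)) = 1
Stationarity residual: grad f(x) + sum_i lambda_i a_i = (0, 0)
  -> stationarity OK
Primal feasibility (all g_i <= 0): FAILS
Dual feasibility (all lambda_i >= 0): OK
Complementary slackness (lambda_i * g_i(x) = 0 for all i): OK

Verdict: the first failing condition is primal_feasibility -> primal.

primal


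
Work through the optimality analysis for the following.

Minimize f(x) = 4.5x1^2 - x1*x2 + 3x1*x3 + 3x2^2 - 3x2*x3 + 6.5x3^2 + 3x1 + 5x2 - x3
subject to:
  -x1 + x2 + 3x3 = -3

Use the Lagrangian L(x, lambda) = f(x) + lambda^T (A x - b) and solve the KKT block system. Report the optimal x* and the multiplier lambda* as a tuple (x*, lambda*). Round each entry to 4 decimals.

Form the Lagrangian:
  L(x, lambda) = (1/2) x^T Q x + c^T x + lambda^T (A x - b)
Stationarity (grad_x L = 0): Q x + c + A^T lambda = 0.
Primal feasibility: A x = b.

This gives the KKT block system:
  [ Q   A^T ] [ x     ]   [-c ]
  [ A    0  ] [ lambda ] = [ b ]

Solving the linear system:
  x*      = (-0.125, -1.4, -0.575)
  lambda* = (1.55)
  f(x*)   = -1.075

x* = (-0.125, -1.4, -0.575), lambda* = (1.55)


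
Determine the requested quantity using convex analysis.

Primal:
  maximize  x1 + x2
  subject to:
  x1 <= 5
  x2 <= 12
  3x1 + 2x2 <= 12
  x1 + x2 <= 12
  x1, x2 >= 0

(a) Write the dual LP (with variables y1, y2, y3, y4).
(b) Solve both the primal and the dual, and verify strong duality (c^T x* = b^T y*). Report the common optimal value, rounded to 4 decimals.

The standard primal-dual pair for 'max c^T x s.t. A x <= b, x >= 0' is:
  Dual:  min b^T y  s.t.  A^T y >= c,  y >= 0.

So the dual LP is:
  minimize  5y1 + 12y2 + 12y3 + 12y4
  subject to:
    y1 + 3y3 + y4 >= 1
    y2 + 2y3 + y4 >= 1
    y1, y2, y3, y4 >= 0

Solving the primal: x* = (0, 6).
  primal value c^T x* = 6.
Solving the dual: y* = (0, 0, 0.5, 0).
  dual value b^T y* = 6.
Strong duality: c^T x* = b^T y*. Confirmed.

6


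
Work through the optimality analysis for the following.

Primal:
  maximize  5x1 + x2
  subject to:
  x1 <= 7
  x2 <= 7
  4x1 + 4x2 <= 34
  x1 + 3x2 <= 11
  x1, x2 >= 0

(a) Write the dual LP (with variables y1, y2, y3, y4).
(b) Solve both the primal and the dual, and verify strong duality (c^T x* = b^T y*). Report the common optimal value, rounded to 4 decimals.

The standard primal-dual pair for 'max c^T x s.t. A x <= b, x >= 0' is:
  Dual:  min b^T y  s.t.  A^T y >= c,  y >= 0.

So the dual LP is:
  minimize  7y1 + 7y2 + 34y3 + 11y4
  subject to:
    y1 + 4y3 + y4 >= 5
    y2 + 4y3 + 3y4 >= 1
    y1, y2, y3, y4 >= 0

Solving the primal: x* = (7, 1.3333).
  primal value c^T x* = 36.3333.
Solving the dual: y* = (4.6667, 0, 0, 0.3333).
  dual value b^T y* = 36.3333.
Strong duality: c^T x* = b^T y*. Confirmed.

36.3333


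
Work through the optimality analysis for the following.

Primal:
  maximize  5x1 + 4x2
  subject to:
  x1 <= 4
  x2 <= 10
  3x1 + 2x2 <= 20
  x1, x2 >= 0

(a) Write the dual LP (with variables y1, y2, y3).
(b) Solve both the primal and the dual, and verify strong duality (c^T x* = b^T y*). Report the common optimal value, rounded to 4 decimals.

The standard primal-dual pair for 'max c^T x s.t. A x <= b, x >= 0' is:
  Dual:  min b^T y  s.t.  A^T y >= c,  y >= 0.

So the dual LP is:
  minimize  4y1 + 10y2 + 20y3
  subject to:
    y1 + 3y3 >= 5
    y2 + 2y3 >= 4
    y1, y2, y3 >= 0

Solving the primal: x* = (0, 10).
  primal value c^T x* = 40.
Solving the dual: y* = (0, 0, 2).
  dual value b^T y* = 40.
Strong duality: c^T x* = b^T y*. Confirmed.

40


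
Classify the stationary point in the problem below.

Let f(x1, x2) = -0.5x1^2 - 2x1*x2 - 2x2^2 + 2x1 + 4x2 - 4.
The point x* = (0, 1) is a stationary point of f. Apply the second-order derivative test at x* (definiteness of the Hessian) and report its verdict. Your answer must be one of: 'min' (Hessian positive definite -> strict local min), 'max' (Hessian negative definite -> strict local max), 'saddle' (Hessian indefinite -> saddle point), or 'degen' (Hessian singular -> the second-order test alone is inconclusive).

Compute the Hessian H = grad^2 f:
  H = [[-1, -2], [-2, -4]]
Verify stationarity: grad f(x*) = H x* + g = (0, 0).
Eigenvalues of H: -5, 0.
H has a zero eigenvalue (singular; negative semidefinite but not definite), so H is neither positive definite, negative definite, nor indefinite. The second-order test alone is inconclusive -> degen.
(Indeed, f is constant along the null direction of H through x*, so x* is not a strict local extremum.)

degen


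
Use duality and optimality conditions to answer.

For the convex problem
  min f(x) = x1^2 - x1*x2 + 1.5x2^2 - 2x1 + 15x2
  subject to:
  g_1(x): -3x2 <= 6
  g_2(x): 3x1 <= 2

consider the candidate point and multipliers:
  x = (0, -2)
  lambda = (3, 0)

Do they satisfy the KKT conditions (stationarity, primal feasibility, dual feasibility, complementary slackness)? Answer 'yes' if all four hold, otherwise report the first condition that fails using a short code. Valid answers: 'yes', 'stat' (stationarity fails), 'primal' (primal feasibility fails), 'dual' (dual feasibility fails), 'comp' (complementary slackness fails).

Gradient of f: grad f(x) = Q x + c = (0, 9)
Constraint values g_i(x) = a_i^T x - b_i:
  g_1((0, -2)) = 0
  g_2((0, -2)) = -2
Stationarity residual: grad f(x) + sum_i lambda_i a_i = (0, 0)
  -> stationarity OK
Primal feasibility (all g_i <= 0): OK
Dual feasibility (all lambda_i >= 0): OK
Complementary slackness (lambda_i * g_i(x) = 0 for all i): OK

Verdict: yes, KKT holds.

yes


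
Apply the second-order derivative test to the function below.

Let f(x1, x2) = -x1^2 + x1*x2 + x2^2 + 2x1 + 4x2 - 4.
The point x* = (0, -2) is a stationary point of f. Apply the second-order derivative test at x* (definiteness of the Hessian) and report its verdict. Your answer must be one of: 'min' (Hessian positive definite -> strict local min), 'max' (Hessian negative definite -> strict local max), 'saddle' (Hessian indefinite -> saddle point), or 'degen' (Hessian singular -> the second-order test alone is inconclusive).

Compute the Hessian H = grad^2 f:
  H = [[-2, 1], [1, 2]]
Verify stationarity: grad f(x*) = H x* + g = (0, 0).
Eigenvalues of H: -2.2361, 2.2361.
Eigenvalues have mixed signs, so H is indefinite -> x* is a saddle point.

saddle


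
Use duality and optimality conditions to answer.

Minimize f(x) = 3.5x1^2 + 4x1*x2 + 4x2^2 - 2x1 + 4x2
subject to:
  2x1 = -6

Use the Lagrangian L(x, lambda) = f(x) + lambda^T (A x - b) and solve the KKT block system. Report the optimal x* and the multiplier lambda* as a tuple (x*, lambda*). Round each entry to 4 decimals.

Form the Lagrangian:
  L(x, lambda) = (1/2) x^T Q x + c^T x + lambda^T (A x - b)
Stationarity (grad_x L = 0): Q x + c + A^T lambda = 0.
Primal feasibility: A x = b.

This gives the KKT block system:
  [ Q   A^T ] [ x     ]   [-c ]
  [ A    0  ] [ lambda ] = [ b ]

Solving the linear system:
  x*      = (-3, 1)
  lambda* = (9.5)
  f(x*)   = 33.5

x* = (-3, 1), lambda* = (9.5)


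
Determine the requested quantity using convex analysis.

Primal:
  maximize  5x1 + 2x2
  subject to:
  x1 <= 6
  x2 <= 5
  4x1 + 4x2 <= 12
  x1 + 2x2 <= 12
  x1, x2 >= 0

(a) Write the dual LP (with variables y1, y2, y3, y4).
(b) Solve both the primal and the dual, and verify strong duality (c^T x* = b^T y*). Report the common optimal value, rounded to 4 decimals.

The standard primal-dual pair for 'max c^T x s.t. A x <= b, x >= 0' is:
  Dual:  min b^T y  s.t.  A^T y >= c,  y >= 0.

So the dual LP is:
  minimize  6y1 + 5y2 + 12y3 + 12y4
  subject to:
    y1 + 4y3 + y4 >= 5
    y2 + 4y3 + 2y4 >= 2
    y1, y2, y3, y4 >= 0

Solving the primal: x* = (3, 0).
  primal value c^T x* = 15.
Solving the dual: y* = (0, 0, 1.25, 0).
  dual value b^T y* = 15.
Strong duality: c^T x* = b^T y*. Confirmed.

15


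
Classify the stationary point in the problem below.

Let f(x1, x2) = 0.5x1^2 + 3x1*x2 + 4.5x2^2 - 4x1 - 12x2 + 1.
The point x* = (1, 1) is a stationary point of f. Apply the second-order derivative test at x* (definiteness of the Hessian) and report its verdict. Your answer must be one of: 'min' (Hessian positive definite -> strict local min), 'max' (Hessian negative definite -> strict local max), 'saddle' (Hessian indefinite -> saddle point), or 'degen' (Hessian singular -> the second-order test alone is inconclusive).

Compute the Hessian H = grad^2 f:
  H = [[1, 3], [3, 9]]
Verify stationarity: grad f(x*) = H x* + g = (0, 0).
Eigenvalues of H: 0, 10.
H has a zero eigenvalue (singular; positive semidefinite but not definite), so H is neither positive definite, negative definite, nor indefinite. The second-order test alone is inconclusive -> degen.
(Indeed, f is constant along the null direction of H through x*, so x* is not a strict local extremum.)

degen


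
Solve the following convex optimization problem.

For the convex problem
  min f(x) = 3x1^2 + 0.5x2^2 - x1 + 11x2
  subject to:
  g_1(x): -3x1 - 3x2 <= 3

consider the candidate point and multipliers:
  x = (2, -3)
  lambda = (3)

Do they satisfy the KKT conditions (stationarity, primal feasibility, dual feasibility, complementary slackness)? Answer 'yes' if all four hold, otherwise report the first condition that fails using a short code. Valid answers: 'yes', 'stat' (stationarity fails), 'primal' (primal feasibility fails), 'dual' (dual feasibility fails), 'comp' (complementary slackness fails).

Gradient of f: grad f(x) = Q x + c = (11, 8)
Constraint values g_i(x) = a_i^T x - b_i:
  g_1((2, -3)) = 0
Stationarity residual: grad f(x) + sum_i lambda_i a_i = (2, -1)
  -> stationarity FAILS
Primal feasibility (all g_i <= 0): OK
Dual feasibility (all lambda_i >= 0): OK
Complementary slackness (lambda_i * g_i(x) = 0 for all i): OK

Verdict: the first failing condition is stationarity -> stat.

stat


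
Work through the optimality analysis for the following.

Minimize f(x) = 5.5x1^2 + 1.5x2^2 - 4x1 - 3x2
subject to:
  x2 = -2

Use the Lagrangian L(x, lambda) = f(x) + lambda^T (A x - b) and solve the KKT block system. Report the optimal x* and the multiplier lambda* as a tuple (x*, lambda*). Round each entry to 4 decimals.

Form the Lagrangian:
  L(x, lambda) = (1/2) x^T Q x + c^T x + lambda^T (A x - b)
Stationarity (grad_x L = 0): Q x + c + A^T lambda = 0.
Primal feasibility: A x = b.

This gives the KKT block system:
  [ Q   A^T ] [ x     ]   [-c ]
  [ A    0  ] [ lambda ] = [ b ]

Solving the linear system:
  x*      = (0.3636, -2)
  lambda* = (9)
  f(x*)   = 11.2727

x* = (0.3636, -2), lambda* = (9)


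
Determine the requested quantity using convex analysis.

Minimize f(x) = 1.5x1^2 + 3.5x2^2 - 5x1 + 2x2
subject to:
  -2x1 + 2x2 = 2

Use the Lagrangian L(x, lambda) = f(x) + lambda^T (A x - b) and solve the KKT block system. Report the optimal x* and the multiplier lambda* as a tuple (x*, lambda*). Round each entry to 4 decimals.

Form the Lagrangian:
  L(x, lambda) = (1/2) x^T Q x + c^T x + lambda^T (A x - b)
Stationarity (grad_x L = 0): Q x + c + A^T lambda = 0.
Primal feasibility: A x = b.

This gives the KKT block system:
  [ Q   A^T ] [ x     ]   [-c ]
  [ A    0  ] [ lambda ] = [ b ]

Solving the linear system:
  x*      = (-0.4, 0.6)
  lambda* = (-3.1)
  f(x*)   = 4.7

x* = (-0.4, 0.6), lambda* = (-3.1)


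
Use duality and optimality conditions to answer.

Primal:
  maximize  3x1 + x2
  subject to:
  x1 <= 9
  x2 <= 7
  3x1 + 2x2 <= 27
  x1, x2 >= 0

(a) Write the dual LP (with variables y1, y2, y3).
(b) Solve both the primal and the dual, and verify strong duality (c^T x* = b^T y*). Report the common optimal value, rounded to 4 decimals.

The standard primal-dual pair for 'max c^T x s.t. A x <= b, x >= 0' is:
  Dual:  min b^T y  s.t.  A^T y >= c,  y >= 0.

So the dual LP is:
  minimize  9y1 + 7y2 + 27y3
  subject to:
    y1 + 3y3 >= 3
    y2 + 2y3 >= 1
    y1, y2, y3 >= 0

Solving the primal: x* = (9, 0).
  primal value c^T x* = 27.
Solving the dual: y* = (1.5, 0, 0.5).
  dual value b^T y* = 27.
Strong duality: c^T x* = b^T y*. Confirmed.

27


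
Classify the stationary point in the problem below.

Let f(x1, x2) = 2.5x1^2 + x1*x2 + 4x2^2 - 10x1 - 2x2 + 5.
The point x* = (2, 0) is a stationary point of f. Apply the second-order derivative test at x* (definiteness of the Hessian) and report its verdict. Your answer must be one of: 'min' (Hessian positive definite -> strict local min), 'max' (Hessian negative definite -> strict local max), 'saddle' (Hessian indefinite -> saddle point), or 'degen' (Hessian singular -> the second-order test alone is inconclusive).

Compute the Hessian H = grad^2 f:
  H = [[5, 1], [1, 8]]
Verify stationarity: grad f(x*) = H x* + g = (0, 0).
Eigenvalues of H: 4.6972, 8.3028.
Both eigenvalues > 0, so H is positive definite -> x* is a strict local min.

min


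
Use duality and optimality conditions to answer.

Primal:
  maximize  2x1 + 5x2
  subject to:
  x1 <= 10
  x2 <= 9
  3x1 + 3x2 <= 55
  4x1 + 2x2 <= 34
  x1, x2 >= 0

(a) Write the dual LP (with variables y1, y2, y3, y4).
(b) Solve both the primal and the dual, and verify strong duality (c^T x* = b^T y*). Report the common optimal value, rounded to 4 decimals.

The standard primal-dual pair for 'max c^T x s.t. A x <= b, x >= 0' is:
  Dual:  min b^T y  s.t.  A^T y >= c,  y >= 0.

So the dual LP is:
  minimize  10y1 + 9y2 + 55y3 + 34y4
  subject to:
    y1 + 3y3 + 4y4 >= 2
    y2 + 3y3 + 2y4 >= 5
    y1, y2, y3, y4 >= 0

Solving the primal: x* = (4, 9).
  primal value c^T x* = 53.
Solving the dual: y* = (0, 4, 0, 0.5).
  dual value b^T y* = 53.
Strong duality: c^T x* = b^T y*. Confirmed.

53


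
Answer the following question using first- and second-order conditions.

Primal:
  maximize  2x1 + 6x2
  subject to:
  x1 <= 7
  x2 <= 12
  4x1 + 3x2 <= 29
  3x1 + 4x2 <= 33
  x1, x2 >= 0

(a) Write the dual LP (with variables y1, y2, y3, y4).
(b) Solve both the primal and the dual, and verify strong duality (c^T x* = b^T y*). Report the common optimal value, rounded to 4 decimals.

The standard primal-dual pair for 'max c^T x s.t. A x <= b, x >= 0' is:
  Dual:  min b^T y  s.t.  A^T y >= c,  y >= 0.

So the dual LP is:
  minimize  7y1 + 12y2 + 29y3 + 33y4
  subject to:
    y1 + 4y3 + 3y4 >= 2
    y2 + 3y3 + 4y4 >= 6
    y1, y2, y3, y4 >= 0

Solving the primal: x* = (0, 8.25).
  primal value c^T x* = 49.5.
Solving the dual: y* = (0, 0, 0, 1.5).
  dual value b^T y* = 49.5.
Strong duality: c^T x* = b^T y*. Confirmed.

49.5


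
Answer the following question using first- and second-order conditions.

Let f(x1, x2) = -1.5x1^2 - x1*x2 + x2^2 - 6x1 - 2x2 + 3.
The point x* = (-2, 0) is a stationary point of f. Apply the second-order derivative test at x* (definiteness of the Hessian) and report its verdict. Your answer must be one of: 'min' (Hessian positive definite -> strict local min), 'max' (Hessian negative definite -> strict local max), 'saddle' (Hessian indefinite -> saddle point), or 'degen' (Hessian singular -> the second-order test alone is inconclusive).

Compute the Hessian H = grad^2 f:
  H = [[-3, -1], [-1, 2]]
Verify stationarity: grad f(x*) = H x* + g = (0, 0).
Eigenvalues of H: -3.1926, 2.1926.
Eigenvalues have mixed signs, so H is indefinite -> x* is a saddle point.

saddle


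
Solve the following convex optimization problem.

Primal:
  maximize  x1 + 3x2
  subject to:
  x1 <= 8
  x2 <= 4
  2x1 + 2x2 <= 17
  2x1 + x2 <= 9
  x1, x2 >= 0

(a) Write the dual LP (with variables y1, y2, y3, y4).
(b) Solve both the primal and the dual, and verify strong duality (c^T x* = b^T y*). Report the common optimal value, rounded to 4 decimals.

The standard primal-dual pair for 'max c^T x s.t. A x <= b, x >= 0' is:
  Dual:  min b^T y  s.t.  A^T y >= c,  y >= 0.

So the dual LP is:
  minimize  8y1 + 4y2 + 17y3 + 9y4
  subject to:
    y1 + 2y3 + 2y4 >= 1
    y2 + 2y3 + y4 >= 3
    y1, y2, y3, y4 >= 0

Solving the primal: x* = (2.5, 4).
  primal value c^T x* = 14.5.
Solving the dual: y* = (0, 2.5, 0, 0.5).
  dual value b^T y* = 14.5.
Strong duality: c^T x* = b^T y*. Confirmed.

14.5


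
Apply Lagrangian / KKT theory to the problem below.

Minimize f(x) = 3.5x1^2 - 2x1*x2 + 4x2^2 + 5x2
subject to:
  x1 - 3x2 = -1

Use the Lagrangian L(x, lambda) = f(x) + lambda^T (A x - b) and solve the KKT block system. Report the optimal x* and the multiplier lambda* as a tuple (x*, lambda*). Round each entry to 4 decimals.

Form the Lagrangian:
  L(x, lambda) = (1/2) x^T Q x + c^T x + lambda^T (A x - b)
Stationarity (grad_x L = 0): Q x + c + A^T lambda = 0.
Primal feasibility: A x = b.

This gives the KKT block system:
  [ Q   A^T ] [ x     ]   [-c ]
  [ A    0  ] [ lambda ] = [ b ]

Solving the linear system:
  x*      = (-0.2881, 0.2373)
  lambda* = (2.4915)
  f(x*)   = 1.839

x* = (-0.2881, 0.2373), lambda* = (2.4915)


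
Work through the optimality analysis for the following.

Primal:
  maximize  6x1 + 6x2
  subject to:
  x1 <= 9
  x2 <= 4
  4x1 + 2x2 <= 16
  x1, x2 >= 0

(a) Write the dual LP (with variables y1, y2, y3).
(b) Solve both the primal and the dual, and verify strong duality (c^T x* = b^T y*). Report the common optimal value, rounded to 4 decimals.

The standard primal-dual pair for 'max c^T x s.t. A x <= b, x >= 0' is:
  Dual:  min b^T y  s.t.  A^T y >= c,  y >= 0.

So the dual LP is:
  minimize  9y1 + 4y2 + 16y3
  subject to:
    y1 + 4y3 >= 6
    y2 + 2y3 >= 6
    y1, y2, y3 >= 0

Solving the primal: x* = (2, 4).
  primal value c^T x* = 36.
Solving the dual: y* = (0, 3, 1.5).
  dual value b^T y* = 36.
Strong duality: c^T x* = b^T y*. Confirmed.

36


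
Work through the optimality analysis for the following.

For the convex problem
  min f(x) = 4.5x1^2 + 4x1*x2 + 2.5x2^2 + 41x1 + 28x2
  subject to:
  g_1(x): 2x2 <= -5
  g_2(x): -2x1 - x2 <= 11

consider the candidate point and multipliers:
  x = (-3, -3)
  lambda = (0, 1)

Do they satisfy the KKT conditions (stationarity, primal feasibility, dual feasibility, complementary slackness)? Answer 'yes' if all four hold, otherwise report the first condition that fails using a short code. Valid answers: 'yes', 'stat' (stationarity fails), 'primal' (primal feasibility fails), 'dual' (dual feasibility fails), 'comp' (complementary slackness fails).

Gradient of f: grad f(x) = Q x + c = (2, 1)
Constraint values g_i(x) = a_i^T x - b_i:
  g_1((-3, -3)) = -1
  g_2((-3, -3)) = -2
Stationarity residual: grad f(x) + sum_i lambda_i a_i = (0, 0)
  -> stationarity OK
Primal feasibility (all g_i <= 0): OK
Dual feasibility (all lambda_i >= 0): OK
Complementary slackness (lambda_i * g_i(x) = 0 for all i): FAILS

Verdict: the first failing condition is complementary_slackness -> comp.

comp


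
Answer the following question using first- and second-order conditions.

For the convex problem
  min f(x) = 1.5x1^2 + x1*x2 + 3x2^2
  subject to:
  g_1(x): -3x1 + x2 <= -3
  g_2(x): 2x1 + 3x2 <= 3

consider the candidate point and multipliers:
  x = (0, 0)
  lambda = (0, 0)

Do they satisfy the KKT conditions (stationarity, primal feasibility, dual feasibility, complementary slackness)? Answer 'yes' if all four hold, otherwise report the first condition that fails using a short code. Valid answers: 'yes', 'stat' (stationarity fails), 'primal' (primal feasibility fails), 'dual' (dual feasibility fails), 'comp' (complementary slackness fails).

Gradient of f: grad f(x) = Q x + c = (0, 0)
Constraint values g_i(x) = a_i^T x - b_i:
  g_1((0, 0)) = 3
  g_2((0, 0)) = -3
Stationarity residual: grad f(x) + sum_i lambda_i a_i = (0, 0)
  -> stationarity OK
Primal feasibility (all g_i <= 0): FAILS
Dual feasibility (all lambda_i >= 0): OK
Complementary slackness (lambda_i * g_i(x) = 0 for all i): OK

Verdict: the first failing condition is primal_feasibility -> primal.

primal


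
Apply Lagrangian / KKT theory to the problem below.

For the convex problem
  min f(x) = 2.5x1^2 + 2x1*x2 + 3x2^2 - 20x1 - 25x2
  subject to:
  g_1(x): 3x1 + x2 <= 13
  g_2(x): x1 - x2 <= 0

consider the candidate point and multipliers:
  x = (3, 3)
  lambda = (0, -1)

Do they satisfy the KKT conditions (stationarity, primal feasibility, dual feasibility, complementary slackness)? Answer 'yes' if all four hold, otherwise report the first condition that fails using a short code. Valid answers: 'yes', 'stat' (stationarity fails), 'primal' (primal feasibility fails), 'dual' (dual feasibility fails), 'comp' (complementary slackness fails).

Gradient of f: grad f(x) = Q x + c = (1, -1)
Constraint values g_i(x) = a_i^T x - b_i:
  g_1((3, 3)) = -1
  g_2((3, 3)) = 0
Stationarity residual: grad f(x) + sum_i lambda_i a_i = (0, 0)
  -> stationarity OK
Primal feasibility (all g_i <= 0): OK
Dual feasibility (all lambda_i >= 0): FAILS
Complementary slackness (lambda_i * g_i(x) = 0 for all i): OK

Verdict: the first failing condition is dual_feasibility -> dual.

dual


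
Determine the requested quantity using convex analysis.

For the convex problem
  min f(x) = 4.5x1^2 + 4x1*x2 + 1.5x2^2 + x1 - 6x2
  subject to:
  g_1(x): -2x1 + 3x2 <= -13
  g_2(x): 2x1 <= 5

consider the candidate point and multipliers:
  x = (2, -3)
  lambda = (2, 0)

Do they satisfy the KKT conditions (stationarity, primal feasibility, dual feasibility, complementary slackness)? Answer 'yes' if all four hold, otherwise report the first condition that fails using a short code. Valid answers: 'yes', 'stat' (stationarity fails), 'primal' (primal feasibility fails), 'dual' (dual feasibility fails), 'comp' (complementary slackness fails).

Gradient of f: grad f(x) = Q x + c = (7, -7)
Constraint values g_i(x) = a_i^T x - b_i:
  g_1((2, -3)) = 0
  g_2((2, -3)) = -1
Stationarity residual: grad f(x) + sum_i lambda_i a_i = (3, -1)
  -> stationarity FAILS
Primal feasibility (all g_i <= 0): OK
Dual feasibility (all lambda_i >= 0): OK
Complementary slackness (lambda_i * g_i(x) = 0 for all i): OK

Verdict: the first failing condition is stationarity -> stat.

stat


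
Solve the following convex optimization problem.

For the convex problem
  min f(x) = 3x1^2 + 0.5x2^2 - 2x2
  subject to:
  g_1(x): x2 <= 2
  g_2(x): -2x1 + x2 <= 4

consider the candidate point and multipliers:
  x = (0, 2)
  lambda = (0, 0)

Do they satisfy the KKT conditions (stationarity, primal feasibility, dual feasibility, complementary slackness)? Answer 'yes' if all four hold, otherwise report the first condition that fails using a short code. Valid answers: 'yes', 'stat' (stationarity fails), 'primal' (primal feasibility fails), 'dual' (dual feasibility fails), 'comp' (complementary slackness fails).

Gradient of f: grad f(x) = Q x + c = (0, 0)
Constraint values g_i(x) = a_i^T x - b_i:
  g_1((0, 2)) = 0
  g_2((0, 2)) = -2
Stationarity residual: grad f(x) + sum_i lambda_i a_i = (0, 0)
  -> stationarity OK
Primal feasibility (all g_i <= 0): OK
Dual feasibility (all lambda_i >= 0): OK
Complementary slackness (lambda_i * g_i(x) = 0 for all i): OK

Verdict: yes, KKT holds.

yes


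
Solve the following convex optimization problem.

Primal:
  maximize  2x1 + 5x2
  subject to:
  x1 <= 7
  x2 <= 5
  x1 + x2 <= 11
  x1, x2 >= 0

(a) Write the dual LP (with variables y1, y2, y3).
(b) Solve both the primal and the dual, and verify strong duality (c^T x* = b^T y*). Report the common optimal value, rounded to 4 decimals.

The standard primal-dual pair for 'max c^T x s.t. A x <= b, x >= 0' is:
  Dual:  min b^T y  s.t.  A^T y >= c,  y >= 0.

So the dual LP is:
  minimize  7y1 + 5y2 + 11y3
  subject to:
    y1 + y3 >= 2
    y2 + y3 >= 5
    y1, y2, y3 >= 0

Solving the primal: x* = (6, 5).
  primal value c^T x* = 37.
Solving the dual: y* = (0, 3, 2).
  dual value b^T y* = 37.
Strong duality: c^T x* = b^T y*. Confirmed.

37


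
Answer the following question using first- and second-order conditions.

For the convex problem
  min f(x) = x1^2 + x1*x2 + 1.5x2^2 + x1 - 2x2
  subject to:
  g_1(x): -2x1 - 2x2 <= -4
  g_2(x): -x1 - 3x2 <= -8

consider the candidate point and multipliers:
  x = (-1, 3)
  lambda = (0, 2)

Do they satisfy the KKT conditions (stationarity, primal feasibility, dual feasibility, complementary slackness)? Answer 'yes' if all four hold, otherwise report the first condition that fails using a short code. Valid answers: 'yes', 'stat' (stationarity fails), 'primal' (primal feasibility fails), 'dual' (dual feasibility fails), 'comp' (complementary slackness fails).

Gradient of f: grad f(x) = Q x + c = (2, 6)
Constraint values g_i(x) = a_i^T x - b_i:
  g_1((-1, 3)) = 0
  g_2((-1, 3)) = 0
Stationarity residual: grad f(x) + sum_i lambda_i a_i = (0, 0)
  -> stationarity OK
Primal feasibility (all g_i <= 0): OK
Dual feasibility (all lambda_i >= 0): OK
Complementary slackness (lambda_i * g_i(x) = 0 for all i): OK

Verdict: yes, KKT holds.

yes


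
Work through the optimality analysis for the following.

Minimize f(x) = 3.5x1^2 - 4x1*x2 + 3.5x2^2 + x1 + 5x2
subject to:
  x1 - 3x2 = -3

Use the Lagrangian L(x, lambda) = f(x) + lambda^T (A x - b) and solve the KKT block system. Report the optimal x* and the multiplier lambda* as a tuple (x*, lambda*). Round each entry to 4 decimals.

Form the Lagrangian:
  L(x, lambda) = (1/2) x^T Q x + c^T x + lambda^T (A x - b)
Stationarity (grad_x L = 0): Q x + c + A^T lambda = 0.
Primal feasibility: A x = b.

This gives the KKT block system:
  [ Q   A^T ] [ x     ]   [-c ]
  [ A    0  ] [ lambda ] = [ b ]

Solving the linear system:
  x*      = (-0.1957, 0.9348)
  lambda* = (4.1087)
  f(x*)   = 8.4022

x* = (-0.1957, 0.9348), lambda* = (4.1087)


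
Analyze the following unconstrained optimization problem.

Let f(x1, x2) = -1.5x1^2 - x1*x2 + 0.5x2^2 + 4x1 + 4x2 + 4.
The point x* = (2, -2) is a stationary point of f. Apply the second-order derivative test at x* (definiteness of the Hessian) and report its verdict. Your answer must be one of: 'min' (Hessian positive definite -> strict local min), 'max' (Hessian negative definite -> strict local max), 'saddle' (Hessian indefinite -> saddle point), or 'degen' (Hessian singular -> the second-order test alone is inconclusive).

Compute the Hessian H = grad^2 f:
  H = [[-3, -1], [-1, 1]]
Verify stationarity: grad f(x*) = H x* + g = (0, 0).
Eigenvalues of H: -3.2361, 1.2361.
Eigenvalues have mixed signs, so H is indefinite -> x* is a saddle point.

saddle


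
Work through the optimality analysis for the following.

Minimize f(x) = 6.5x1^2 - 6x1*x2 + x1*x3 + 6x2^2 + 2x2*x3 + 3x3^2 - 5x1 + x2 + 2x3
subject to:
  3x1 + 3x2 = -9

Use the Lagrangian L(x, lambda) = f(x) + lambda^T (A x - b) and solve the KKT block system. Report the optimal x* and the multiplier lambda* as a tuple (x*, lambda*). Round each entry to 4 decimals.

Form the Lagrangian:
  L(x, lambda) = (1/2) x^T Q x + c^T x + lambda^T (A x - b)
Stationarity (grad_x L = 0): Q x + c + A^T lambda = 0.
Primal feasibility: A x = b.

This gives the KKT block system:
  [ Q   A^T ] [ x     ]   [-c ]
  [ A    0  ] [ lambda ] = [ b ]

Solving the linear system:
  x*      = (-1.2851, -1.7149, 0.4525)
  lambda* = (3.6546)
  f(x*)   = 19.2534

x* = (-1.2851, -1.7149, 0.4525), lambda* = (3.6546)
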